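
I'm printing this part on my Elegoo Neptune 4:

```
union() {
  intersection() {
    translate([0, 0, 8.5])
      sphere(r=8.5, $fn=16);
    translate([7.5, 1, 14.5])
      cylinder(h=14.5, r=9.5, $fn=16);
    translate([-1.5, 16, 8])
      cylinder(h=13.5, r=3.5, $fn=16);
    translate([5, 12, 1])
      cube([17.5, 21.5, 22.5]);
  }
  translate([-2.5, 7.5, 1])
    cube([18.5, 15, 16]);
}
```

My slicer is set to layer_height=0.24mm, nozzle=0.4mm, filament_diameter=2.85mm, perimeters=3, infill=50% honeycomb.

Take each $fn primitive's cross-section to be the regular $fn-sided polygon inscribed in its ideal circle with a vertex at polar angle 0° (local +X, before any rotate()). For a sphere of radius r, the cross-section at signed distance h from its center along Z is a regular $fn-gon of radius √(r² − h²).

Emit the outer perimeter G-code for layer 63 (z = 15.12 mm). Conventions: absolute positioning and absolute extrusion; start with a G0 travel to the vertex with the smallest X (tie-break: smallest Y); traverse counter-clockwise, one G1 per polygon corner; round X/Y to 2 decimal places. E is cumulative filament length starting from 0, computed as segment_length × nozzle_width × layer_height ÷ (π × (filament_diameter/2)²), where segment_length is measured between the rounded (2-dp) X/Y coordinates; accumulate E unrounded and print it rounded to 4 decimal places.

G0 X-2.50 Y7.50 Z15.12
G1 X16.00 Y7.50 E0.2784
G1 X16.00 Y22.50 E0.5041
G1 X-2.50 Y22.50 E0.7825
G1 X-2.50 Y7.50 E1.0082

At z = 15.12 mm: the r=8.5 sphere contributes a regular 16-gon of circumradius √(8.5²−6.62²) = 5.332; the r=9.5 cylinder at (7.5, 1) contributes a regular 16-gon of circumradius 9.5; the cylinder at (-1.5, 16): section is a regular 16-gon, circumradius r=3.5; the cube at (5, 12) is present — its section is the full 17.5×21.5 rectangle; Keeping only the common overlap: the r=9.5 cylinder at (7.5, 1) partially overlaps the r=8.5 sphere; clipping to the common part keeps 57.11 mm²; the r=3.5 cylinder at (-1.5, 16) does not overlap the running intersection (empty); the 17.5×21.5 cube at (5, 12) does not overlap the running intersection (empty) — nothing remains; the cube at (-2.5, 7.5) is present — its section is the full 18.5×15 rectangle; Combining (union): only the 18.5×15 cube at (-2.5, 7.5) is present, so the union is just that shape — 1 connected region. The outline is a single polygon with 4 vertices. Extrusion per mm of travel: 0.4 × 0.24 / (π × 1.425²) = 0.015048. Accumulating E over each segment gives final E = 1.0082.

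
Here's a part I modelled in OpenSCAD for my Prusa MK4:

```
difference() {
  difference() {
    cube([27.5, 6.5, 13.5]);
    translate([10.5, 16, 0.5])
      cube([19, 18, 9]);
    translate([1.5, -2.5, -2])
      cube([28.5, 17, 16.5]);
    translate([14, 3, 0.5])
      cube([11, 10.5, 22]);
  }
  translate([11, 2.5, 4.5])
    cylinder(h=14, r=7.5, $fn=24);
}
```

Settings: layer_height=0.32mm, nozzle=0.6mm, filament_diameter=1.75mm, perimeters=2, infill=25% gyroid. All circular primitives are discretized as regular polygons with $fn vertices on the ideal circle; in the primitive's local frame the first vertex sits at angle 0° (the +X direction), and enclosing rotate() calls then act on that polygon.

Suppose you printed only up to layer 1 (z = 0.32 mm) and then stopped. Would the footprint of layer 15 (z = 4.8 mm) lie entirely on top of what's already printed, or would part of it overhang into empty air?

Compare the two slices. At z = 0.32: the cube (footprint 27.5×6.5) is included at this height (area 178.75 mm²); the cube at (10.5, 16) does not reach this height (z outside [0.5, 9.5]); the cube at (1.5, -2.5) (footprint 28.5×17) is included at this height (area 484.50 mm²); the cube at (14, 3) is not intersected at this z (z outside [0.5, 22.5]); After the difference (first − rest): starting from the 27.5×6.5 cube (178.75 mm²), the 28.5×17 cube at (1.5, -2.5) partially overlaps it — only the 169.00 mm² overlap (of its 484.50 mm²) is removed, clipping the outline — area = 9.75 mm²; the cylinder at (11, 2.5) is not intersected at this z (z outside [4.5, 18.5]); Subtracting the remaining from the first: none of the subtracted shapes is present at this height, so the result so far is unchanged — area = 9.75 mm². At z = 4.8: the cube (footprint 27.5×6.5) is included at this height (area 178.75 mm²); the cube at (10.5, 16) (footprint 19×18) is included at this height (area 342.00 mm²); the cube at (1.5, -2.5) (footprint 28.5×17) is included at this height (area 484.50 mm²); the cube at (14, 3) is present — its section is the full 11×10.5 rectangle (area 115.50 mm²); Taking the first minus the rest: starting from the 27.5×6.5 cube (178.75 mm²), the 19×18 cube at (10.5, 16) misses the remaining region (no effect); the 28.5×17 cube at (1.5, -2.5) partially overlaps it — only the 169.00 mm² overlap (of its 484.50 mm²) is removed, clipping the outline; the 11×10.5 cube at (14, 3) misses the remaining region (no effect) — area = 9.75 mm²; the r=7.5 cylinder at (11, 2.5) contributes a regular 24-gon of circumradius 7.5 (area = (24/2)·7.500²·sin(360°/24) = 174.70 mm²); Taking the first minus the rest: starting from the result so far (9.75 mm²), the r=7.5 cylinder at (11, 2.5) misses the remaining region (no effect) — area = 9.75 mm². Checking containment: the cross-section at z = 4.8 is a subset of the cross-section at z = 0.32.

entirely on top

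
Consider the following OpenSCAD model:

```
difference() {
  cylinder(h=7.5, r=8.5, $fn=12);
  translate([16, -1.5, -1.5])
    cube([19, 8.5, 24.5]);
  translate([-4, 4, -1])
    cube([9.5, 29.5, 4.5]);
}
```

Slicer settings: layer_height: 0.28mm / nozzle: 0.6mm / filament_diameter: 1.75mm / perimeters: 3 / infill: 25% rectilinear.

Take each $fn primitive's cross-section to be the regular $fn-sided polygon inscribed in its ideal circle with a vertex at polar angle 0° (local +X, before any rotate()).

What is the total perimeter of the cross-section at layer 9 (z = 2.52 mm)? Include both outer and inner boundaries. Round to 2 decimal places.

At z = 2.52 mm: the r=8.5 cylinder gives a regular 12-gon of circumradius 8.5 (constant along its height) (perimeter = 2·12·8.500·sin(180°/12) = 52.80 mm); the cube at (16, -1.5) (footprint 19×8.5) is included at this height (perimeter 55.00 mm); the 9.5×29.5 cube at (-4, 4) contributes its full rectangle (perimeter 78.00 mm); Subtracting the remaining from the first: starting from the r=8.5 cylinder, the 19×8.5 cube at (16, -1.5) misses the remaining region (no effect); the 9.5×29.5 cube at (-4, 4) partially overlaps it — only the 35.98 mm² overlap (of its 280.25 mm²) is removed, clipping the outline — boundary = 57.53 mm. Overall, the cross-section is a single solid region. Total boundary length (outer) = 57.53 mm.

57.53 mm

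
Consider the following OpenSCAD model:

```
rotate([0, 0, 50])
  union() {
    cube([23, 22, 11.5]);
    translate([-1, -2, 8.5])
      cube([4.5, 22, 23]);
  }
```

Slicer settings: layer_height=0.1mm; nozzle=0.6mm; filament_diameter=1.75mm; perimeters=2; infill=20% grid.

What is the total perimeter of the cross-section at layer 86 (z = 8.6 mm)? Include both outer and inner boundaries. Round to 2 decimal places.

At z = 8.6 mm: the cube (footprint 23×22) is included at this height (perimeter 90.00 mm); the cube at (-1, -2) is present — its section is the full 4.5×22 rectangle (perimeter 53.00 mm); Combining (union): the regions partially overlap (shared area 70.00 mm²), so the edge portions inside another operand are dropped and the merged outline is re-measured after clipping — boundary = 96.00 mm; (rotated 50° about Z; rotation is an isometry so areas/perimeters/island counts are preserved). Overall, the cross-section is a single solid region. Total boundary length (outer) = 96.00 mm.

96.00 mm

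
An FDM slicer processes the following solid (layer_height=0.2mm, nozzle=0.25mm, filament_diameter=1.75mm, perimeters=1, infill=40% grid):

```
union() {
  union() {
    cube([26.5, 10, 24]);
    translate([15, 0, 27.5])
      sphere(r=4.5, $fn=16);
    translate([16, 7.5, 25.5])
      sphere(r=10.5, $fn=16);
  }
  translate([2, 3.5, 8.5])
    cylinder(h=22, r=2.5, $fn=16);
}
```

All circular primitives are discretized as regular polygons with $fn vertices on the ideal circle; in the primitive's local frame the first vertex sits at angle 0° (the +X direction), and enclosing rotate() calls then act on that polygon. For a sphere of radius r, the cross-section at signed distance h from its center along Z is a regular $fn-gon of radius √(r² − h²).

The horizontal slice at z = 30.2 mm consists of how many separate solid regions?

2

At z = 30.2 mm: the cube is not intersected at this z (z outside [0, 24]); the r=4.5 sphere at (15, 0) contributes a regular 16-gon of circumradius √(4.5²−2.7²) = 3.600; the r=10.5 sphere at (16, 7.5) slices to a regular 16-gon of circumradius 9.389 (√(r²−h²) with h=4.7 from center); Combining (union): the regions partially overlap (shared area 30.20 mm²), so overlapping operands fuse into one piece — 1 connected region; the r=2.5 cylinder at (2, 3.5) contributes a regular 16-gon of circumradius 2.5; Combining (union): the 2 present regions are separate (no shared area or edge), so areas and boundary lengths simply add and each stays a separate island — 2 connected regions. The result has 2 disconnected regions.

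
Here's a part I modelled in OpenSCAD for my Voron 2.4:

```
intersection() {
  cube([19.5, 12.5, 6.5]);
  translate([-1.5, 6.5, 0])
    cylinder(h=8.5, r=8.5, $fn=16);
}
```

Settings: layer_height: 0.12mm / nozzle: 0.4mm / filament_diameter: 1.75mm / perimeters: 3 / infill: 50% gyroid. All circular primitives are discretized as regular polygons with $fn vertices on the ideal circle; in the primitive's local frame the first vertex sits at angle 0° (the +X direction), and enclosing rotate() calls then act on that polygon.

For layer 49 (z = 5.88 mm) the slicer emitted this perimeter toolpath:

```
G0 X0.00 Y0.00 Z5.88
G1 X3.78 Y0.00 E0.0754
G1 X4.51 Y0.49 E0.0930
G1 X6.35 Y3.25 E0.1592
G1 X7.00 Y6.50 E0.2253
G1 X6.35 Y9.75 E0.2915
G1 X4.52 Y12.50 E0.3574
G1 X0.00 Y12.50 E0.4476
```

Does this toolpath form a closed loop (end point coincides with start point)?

Start point (G0): (0.00, 0.00). End point (last G1): the path does not return to the start — open.

no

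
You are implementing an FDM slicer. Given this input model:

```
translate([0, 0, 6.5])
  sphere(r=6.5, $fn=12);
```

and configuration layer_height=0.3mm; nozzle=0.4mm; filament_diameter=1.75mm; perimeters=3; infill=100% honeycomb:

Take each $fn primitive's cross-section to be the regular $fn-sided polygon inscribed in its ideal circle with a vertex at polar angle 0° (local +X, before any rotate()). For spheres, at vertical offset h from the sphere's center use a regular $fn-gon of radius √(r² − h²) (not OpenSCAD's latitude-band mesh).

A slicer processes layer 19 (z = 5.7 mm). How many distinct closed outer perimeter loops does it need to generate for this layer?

1

At z = 5.7 mm: the r=6.5 sphere slices to a regular 12-gon of circumradius 6.451 (√(r²−h²) with h=0.8 from center). The result has 1 disconnected region.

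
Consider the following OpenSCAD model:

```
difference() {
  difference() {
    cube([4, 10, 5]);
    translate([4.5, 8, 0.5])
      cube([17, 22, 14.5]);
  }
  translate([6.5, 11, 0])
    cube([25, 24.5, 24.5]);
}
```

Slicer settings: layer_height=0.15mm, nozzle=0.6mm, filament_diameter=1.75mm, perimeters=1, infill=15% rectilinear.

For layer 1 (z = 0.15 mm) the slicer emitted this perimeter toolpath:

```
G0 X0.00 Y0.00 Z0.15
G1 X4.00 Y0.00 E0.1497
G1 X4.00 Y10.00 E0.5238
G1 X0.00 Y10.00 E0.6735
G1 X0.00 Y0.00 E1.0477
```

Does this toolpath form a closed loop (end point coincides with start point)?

yes

Start point (G0): (0.00, 0.00). End point (last G1): the path returns to the start — closed.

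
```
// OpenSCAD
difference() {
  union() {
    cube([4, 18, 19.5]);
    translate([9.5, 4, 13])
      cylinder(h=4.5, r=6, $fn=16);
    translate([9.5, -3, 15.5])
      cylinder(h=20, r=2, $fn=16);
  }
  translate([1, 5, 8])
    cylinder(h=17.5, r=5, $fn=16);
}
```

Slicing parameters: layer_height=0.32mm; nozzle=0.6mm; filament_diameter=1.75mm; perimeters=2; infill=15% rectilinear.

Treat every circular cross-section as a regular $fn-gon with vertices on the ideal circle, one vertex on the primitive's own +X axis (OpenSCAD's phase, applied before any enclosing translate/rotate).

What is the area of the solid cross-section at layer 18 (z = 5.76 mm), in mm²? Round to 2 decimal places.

At z = 5.76 mm: the 4×18 cube contributes its full rectangle (area 72.00 mm²); the cylinder at (9.5, 4) is not intersected at this z (z outside [13, 17.5]); the cylinder at (9.5, -3) does not reach this height (z outside [15.5, 35.5]); Merging all regions: only the 4×18 cube is present, so the union is just that shape — area = 72.00 mm²; the cylinder at (1, 5) does not reach this height (z outside [8, 25.5]); After the difference (first − rest): none of the subtracted shapes is present at this height, so that combined region is unchanged — area = 72.00 mm². Overall, the cross-section is a single solid region. Net area = 72.00 mm².

72.00 mm²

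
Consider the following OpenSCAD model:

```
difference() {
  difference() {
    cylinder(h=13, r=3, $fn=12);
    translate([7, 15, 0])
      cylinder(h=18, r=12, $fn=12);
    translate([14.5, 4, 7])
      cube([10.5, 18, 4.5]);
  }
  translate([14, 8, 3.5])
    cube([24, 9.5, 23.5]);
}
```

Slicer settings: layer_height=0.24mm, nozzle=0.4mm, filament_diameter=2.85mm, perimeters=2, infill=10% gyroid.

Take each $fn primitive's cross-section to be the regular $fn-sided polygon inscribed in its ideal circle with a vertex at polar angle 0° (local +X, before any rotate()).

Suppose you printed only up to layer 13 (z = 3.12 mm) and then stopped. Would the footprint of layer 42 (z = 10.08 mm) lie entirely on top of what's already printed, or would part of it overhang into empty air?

entirely on top

Compare the two slices. At z = 3.12: the r=3 cylinder gives a regular 12-gon of circumradius 3 (constant along its height) (area = (12/2)·3.000²·sin(360°/12) = 27.00 mm²); the r=12 cylinder at (7, 15) contributes a regular 12-gon of circumradius 12 (area = (12/2)·12.000²·sin(360°/12) = 432.00 mm²); the cube at (14.5, 4) does not reach this height (z outside [7, 11.5]); Subtracting the remaining from the first: starting from the r=3 cylinder (27.00 mm²), the r=12 cylinder at (7, 15) misses the remaining region (no effect) — area = 27.00 mm²; the cube at (14, 8) is absent (z outside [3.5, 27]); After the difference (first − rest): none of the subtracted shapes is present at this height, so that combined region is unchanged — area = 27.00 mm². At z = 10.08: the r=3 cylinder contributes a regular 12-gon of circumradius 3 (area = (12/2)·3.000²·sin(360°/12) = 27.00 mm²); the r=12 cylinder at (7, 15) contributes a regular 12-gon of circumradius 12 (area = (12/2)·12.000²·sin(360°/12) = 432.00 mm²); the cube at (14.5, 4) (footprint 10.5×18) is included at this height (area 189.00 mm²); After the difference (first − rest): starting from the r=3 cylinder (27.00 mm²), the r=12 cylinder at (7, 15) misses the remaining region (no effect); the 10.5×18 cube at (14.5, 4) misses the remaining region (no effect) — area = 27.00 mm²; the cube at (14, 8) (footprint 24×9.5) is included at this height (area 228.00 mm²); After the difference (first − rest): starting from the result so far (27.00 mm²), the 24×9.5 cube at (14, 8) misses the remaining region (no effect) — area = 27.00 mm². Checking containment: the cross-section at z = 10.08 is a subset of the cross-section at z = 3.12.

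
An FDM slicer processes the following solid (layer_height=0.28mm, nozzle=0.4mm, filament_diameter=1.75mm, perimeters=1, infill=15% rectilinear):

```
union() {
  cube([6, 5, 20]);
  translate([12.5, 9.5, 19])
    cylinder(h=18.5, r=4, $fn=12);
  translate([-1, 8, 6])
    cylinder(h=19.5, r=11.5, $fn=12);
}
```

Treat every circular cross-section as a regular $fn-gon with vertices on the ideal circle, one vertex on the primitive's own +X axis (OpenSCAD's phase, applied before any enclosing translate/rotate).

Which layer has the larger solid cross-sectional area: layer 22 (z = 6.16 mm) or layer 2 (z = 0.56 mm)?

layer 22 (z = 6.16 mm)

Layer 22 (z = 6.16): the 6×5 cube contributes its full rectangle (area 30.00 mm²); the cylinder at (12.5, 9.5) is not intersected at this z (z outside [19, 37.5]); the r=11.5 cylinder at (-1, 8) gives a regular 12-gon of circumradius 11.5 (constant along its height) (area = (12/2)·11.500²·sin(360°/12) = 396.75 mm²); Combining (union): the 6×5 cube lies entirely inside the r=11.5 cylinder at (-1, 8), so the union is just the r=11.5 cylinder at (-1, 8) — area = 396.75 mm². So its area = 396.75 mm². Layer 2 (z = 0.56): the cube (footprint 6×5) is included at this height (area 30.00 mm²); the cylinder at (12.5, 9.5) is absent (z outside [19, 37.5]); the cylinder at (-1, 8) is absent (z outside [6, 25.5]); Merging all regions: only the 6×5 cube is present, so the union is just that shape — area = 30.00 mm². So its area = 30.00 mm². Layer 22 is larger (396.75 vs 30.00 mm²).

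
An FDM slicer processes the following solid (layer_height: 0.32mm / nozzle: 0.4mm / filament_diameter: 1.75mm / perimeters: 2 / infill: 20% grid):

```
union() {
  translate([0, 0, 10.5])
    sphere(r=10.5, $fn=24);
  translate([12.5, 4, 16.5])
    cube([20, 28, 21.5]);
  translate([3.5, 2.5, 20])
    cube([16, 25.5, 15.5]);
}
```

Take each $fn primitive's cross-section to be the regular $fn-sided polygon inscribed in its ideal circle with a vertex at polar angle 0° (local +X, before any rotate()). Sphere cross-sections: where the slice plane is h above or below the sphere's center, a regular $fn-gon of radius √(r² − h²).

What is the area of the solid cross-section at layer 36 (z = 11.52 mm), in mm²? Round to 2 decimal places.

At z = 11.52 mm: the r=10.5 sphere slices to a regular 24-gon of circumradius 10.450 (√(r²−h²) with h=1.02 from center) (area = (24/2)·10.450²·sin(360°/24) = 339.19 mm²); the cube at (12.5, 4) is absent (z outside [16.5, 38]); the cube at (3.5, 2.5) does not reach this height (z outside [20, 35.5]); Combining (union): only the r=10.5 sphere is present, so the union is just that shape — area = 339.19 mm². Overall, the cross-section is a single solid region. Net area = 339.19 mm².

339.19 mm²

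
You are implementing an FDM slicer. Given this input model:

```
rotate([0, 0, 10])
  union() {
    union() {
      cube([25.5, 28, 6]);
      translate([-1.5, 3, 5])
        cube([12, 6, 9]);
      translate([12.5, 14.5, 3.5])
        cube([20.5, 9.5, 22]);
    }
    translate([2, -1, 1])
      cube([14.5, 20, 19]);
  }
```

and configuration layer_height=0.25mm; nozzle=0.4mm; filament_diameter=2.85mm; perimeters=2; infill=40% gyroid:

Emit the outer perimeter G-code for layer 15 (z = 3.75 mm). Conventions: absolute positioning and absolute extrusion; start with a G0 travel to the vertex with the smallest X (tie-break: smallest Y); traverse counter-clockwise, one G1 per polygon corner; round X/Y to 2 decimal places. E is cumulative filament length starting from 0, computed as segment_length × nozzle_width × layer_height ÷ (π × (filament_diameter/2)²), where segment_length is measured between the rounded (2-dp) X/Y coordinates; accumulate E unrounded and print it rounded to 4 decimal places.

G0 X-4.86 Y27.57 Z3.75
G1 X0.00 Y0.00 E0.4388
G1 X1.97 Y0.35 E0.4702
G1 X2.14 Y-0.64 E0.4859
G1 X16.42 Y1.88 E0.7133
G1 X16.25 Y2.87 E0.7290
G1 X25.11 Y4.43 E0.8700
G1 X22.59 Y18.71 E1.0973
G1 X29.98 Y20.01 E1.2149
G1 X28.33 Y29.37 E1.3639
G1 X20.95 Y28.06 E1.4814
G1 X20.25 Y32.00 E1.5441
G1 X-4.86 Y27.57 E1.9438

At z = 3.75 mm: the cube is present — its section is the full 25.5×28 rectangle; the cube at (-1.5, 3) does not reach this height (z outside [5, 14]); the 20.5×9.5 cube at (12.5, 14.5) contributes its full rectangle; Combining (union): the regions partially overlap (shared area 123.50 mm²), so overlapping operands fuse into one piece — 1 connected region; the 14.5×20 cube at (2, -1) contributes its full rectangle; Combining (union): the regions partially overlap (shared area 275.50 mm²), so overlapping operands fuse into one piece — 1 connected region; (rotated 10° about Z; rotation is an isometry so areas/perimeters/island counts are preserved). The outline is a single polygon with 12 vertices. Extrusion per mm of travel: 0.4 × 0.25 / (π × 1.425²) = 0.015675. Accumulating E over each segment gives final E = 1.9438.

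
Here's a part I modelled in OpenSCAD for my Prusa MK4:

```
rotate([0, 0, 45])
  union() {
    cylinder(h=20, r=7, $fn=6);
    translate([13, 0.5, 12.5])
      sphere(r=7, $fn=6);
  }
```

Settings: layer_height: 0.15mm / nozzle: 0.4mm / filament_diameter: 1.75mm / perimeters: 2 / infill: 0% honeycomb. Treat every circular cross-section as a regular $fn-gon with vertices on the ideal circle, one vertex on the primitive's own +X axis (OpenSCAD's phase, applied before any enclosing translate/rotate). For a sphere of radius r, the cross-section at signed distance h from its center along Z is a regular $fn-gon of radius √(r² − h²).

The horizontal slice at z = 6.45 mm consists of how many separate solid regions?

At z = 6.45 mm: the r=7 cylinder contributes a regular 6-gon of circumradius 7; the r=7 sphere at (13, 0.5) slices to a regular 6-gon of circumradius 3.521 (√(r²−h²) with h=6.05 from center); Taking the union: the 2 present regions are separate (no shared area or edge), so areas and boundary lengths simply add and each stays a separate island — 2 connected regions; (whole slice rotated 45° about Z — lengths, areas and connectivity unchanged). The result has 2 disconnected regions.

2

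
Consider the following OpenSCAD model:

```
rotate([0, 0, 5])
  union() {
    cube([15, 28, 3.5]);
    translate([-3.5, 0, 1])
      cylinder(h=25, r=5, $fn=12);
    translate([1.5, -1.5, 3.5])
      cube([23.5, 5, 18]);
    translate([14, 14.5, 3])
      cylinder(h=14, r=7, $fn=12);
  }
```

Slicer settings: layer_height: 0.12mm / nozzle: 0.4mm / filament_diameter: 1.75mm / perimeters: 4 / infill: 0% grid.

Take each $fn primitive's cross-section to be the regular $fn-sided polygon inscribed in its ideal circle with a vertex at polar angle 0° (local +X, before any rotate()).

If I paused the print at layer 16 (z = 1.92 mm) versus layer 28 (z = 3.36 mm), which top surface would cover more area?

layer 28 (z = 3.36 mm)

Layer 16 (z = 1.92): the 15×28 cube contributes its full rectangle (area 420.00 mm²); the r=5 cylinder at (-3.5, 0) gives a regular 12-gon of circumradius 5 (constant along its height) (area = (12/2)·5.000²·sin(360°/12) = 75.00 mm²); the cube at (1.5, -1.5) does not reach this height (z outside [3.5, 21.5]); the cylinder at (14, 14.5) does not reach this height (z outside [3, 17]); Taking the union: the regions partially overlap — summed areas 495.00 mm² minus the doubly-counted overlap 3.26 mm² gives 491.74 mm² — area = 491.74 mm²; (rotated 5° about Z; rotation is an isometry so areas/perimeters/island counts are preserved). So its area = 491.74 mm². Layer 28 (z = 3.36): the cube (footprint 15×28) is included at this height (area 420.00 mm²); the cylinder at (-3.5, 0): section is a regular 12-gon, circumradius r=5 (area = (12/2)·5.000²·sin(360°/12) = 75.00 mm²); the cube at (1.5, -1.5) does not reach this height (z outside [3.5, 21.5]); the r=7 cylinder at (14, 14.5) gives a regular 12-gon of circumradius 7 (constant along its height) (area = (12/2)·7.000²·sin(360°/12) = 147.00 mm²); Combining (union): the regions partially overlap — summed areas 642.00 mm² minus the doubly-counted overlap 90.49 mm² gives 551.51 mm² — area = 551.51 mm²; (rotated 5° about Z; rotation is an isometry so areas/perimeters/island counts are preserved). So its area = 551.51 mm². Layer 28 is larger (551.51 vs 491.74 mm²).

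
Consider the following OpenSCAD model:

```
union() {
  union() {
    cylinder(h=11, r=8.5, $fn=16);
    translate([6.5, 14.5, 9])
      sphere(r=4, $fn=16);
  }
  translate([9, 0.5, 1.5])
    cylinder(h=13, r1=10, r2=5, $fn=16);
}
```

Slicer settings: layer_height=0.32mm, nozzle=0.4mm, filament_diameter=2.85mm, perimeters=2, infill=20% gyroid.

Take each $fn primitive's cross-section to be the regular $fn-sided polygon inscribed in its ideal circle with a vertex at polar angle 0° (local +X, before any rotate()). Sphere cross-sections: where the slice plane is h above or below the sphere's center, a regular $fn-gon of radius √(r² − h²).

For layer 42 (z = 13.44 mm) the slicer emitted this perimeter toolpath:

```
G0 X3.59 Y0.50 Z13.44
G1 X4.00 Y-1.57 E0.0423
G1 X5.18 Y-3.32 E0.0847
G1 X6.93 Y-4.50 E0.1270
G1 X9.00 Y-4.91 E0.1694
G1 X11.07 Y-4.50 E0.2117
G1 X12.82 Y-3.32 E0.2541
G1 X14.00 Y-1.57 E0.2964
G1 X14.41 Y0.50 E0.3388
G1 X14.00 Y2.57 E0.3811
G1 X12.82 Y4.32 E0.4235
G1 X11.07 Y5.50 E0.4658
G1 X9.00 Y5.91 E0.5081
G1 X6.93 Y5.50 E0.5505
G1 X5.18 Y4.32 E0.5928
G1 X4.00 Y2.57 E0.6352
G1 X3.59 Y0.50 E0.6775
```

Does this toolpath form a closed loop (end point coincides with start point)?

yes

Start point (G0): (3.59, 0.50). End point (last G1): the path returns to the start — closed.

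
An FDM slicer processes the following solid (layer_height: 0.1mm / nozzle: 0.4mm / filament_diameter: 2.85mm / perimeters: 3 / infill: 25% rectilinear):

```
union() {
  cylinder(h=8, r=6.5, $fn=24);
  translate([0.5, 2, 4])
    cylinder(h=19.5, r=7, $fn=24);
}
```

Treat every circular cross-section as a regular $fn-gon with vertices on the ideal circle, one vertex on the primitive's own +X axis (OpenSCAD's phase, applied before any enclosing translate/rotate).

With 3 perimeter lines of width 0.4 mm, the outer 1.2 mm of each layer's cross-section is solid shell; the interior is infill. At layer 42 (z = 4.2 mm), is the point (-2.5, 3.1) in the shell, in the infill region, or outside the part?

At z = 4.2 mm: the r=6.5 cylinder gives a regular 24-gon of circumradius 6.5 (constant along its height); the cylinder at (0.5, 2): section is a regular 24-gon, circumradius r=7; Combining (union): the regions partially overlap (shared area 113.33 mm²), so overlapping operands fuse into one piece — 1 connected region. Overall, the cross-section is a single solid region. The nearest boundary edge runs (-6.26, 3.81)→(-5.56, 5.50); distance from the point to it = 3.75 mm. The point is inside the cross-section and 3.75 mm from the nearest boundary — more than the 1.2 mm shell width (3 × 0.4), so it's in the infill interior.

infill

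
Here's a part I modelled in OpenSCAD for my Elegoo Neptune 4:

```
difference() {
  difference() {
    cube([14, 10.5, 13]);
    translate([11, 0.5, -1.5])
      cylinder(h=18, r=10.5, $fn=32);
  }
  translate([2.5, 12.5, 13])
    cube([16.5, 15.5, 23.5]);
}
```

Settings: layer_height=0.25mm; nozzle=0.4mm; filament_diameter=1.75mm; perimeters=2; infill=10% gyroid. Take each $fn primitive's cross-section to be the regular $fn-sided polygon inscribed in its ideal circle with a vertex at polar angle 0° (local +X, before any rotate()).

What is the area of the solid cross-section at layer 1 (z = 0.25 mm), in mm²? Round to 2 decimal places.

25.19 mm²

At z = 0.25 mm: the cube (footprint 14×10.5) is included at this height (area 147.00 mm²); the r=10.5 cylinder at (11, 0.5) gives a regular 32-gon of circumradius 10.5 (constant along its height) (area = (32/2)·10.500²·sin(360°/32) = 344.14 mm²); After the difference (first − rest): starting from the 14×10.5 cube (147.00 mm²), the r=10.5 cylinder at (11, 0.5) partially overlaps it — only the 121.81 mm² overlap (of its 344.14 mm²) is removed, clipping the outline — area = 25.19 mm²; the cube at (2.5, 12.5) is not intersected at this z (z outside [13, 36.5]); Taking the first minus the rest: none of the subtracted shapes is present at this height, so that combined region is unchanged — area = 25.19 mm². Overall, the cross-section is a single solid region. Net area = 25.19 mm².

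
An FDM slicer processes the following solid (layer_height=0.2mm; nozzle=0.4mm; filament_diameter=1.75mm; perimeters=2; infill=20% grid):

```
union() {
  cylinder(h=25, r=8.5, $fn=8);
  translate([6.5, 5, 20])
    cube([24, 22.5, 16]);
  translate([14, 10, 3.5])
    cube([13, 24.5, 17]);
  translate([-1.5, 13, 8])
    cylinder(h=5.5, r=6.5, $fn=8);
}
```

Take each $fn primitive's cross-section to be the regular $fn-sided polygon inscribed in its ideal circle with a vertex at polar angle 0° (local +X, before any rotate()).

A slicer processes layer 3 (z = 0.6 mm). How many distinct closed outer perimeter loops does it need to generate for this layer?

At z = 0.6 mm: the r=8.5 cylinder contributes a regular 8-gon of circumradius 8.5; the cube at (6.5, 5) is absent (z outside [20, 36]); the cube at (14, 10) is not intersected at this z (z outside [3.5, 20.5]); the cylinder at (-1.5, 13) is absent (z outside [8, 13.5]); Taking the union: only the r=8.5 cylinder is present, so the union is just that shape — 1 connected region. The result has 1 disconnected region.

1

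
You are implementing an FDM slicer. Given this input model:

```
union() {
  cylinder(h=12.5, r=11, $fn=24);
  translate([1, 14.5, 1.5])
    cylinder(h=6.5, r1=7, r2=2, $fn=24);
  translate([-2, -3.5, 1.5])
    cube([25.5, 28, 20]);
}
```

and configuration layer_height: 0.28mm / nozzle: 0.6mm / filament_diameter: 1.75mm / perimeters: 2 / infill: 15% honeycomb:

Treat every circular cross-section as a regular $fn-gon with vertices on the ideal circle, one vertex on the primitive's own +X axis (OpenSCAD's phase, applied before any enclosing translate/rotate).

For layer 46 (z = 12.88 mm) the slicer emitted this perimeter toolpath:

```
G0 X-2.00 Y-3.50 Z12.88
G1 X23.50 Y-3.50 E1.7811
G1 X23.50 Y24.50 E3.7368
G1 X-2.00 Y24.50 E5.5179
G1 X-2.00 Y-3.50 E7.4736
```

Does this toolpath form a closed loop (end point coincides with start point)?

yes

Start point (G0): (-2.00, -3.50). End point (last G1): the path returns to the start — closed.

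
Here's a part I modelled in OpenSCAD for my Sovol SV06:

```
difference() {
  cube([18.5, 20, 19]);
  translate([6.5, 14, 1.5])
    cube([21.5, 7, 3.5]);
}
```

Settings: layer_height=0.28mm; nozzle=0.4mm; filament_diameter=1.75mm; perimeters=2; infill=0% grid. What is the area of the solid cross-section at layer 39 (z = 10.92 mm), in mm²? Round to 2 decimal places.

At z = 10.92 mm: the cube (footprint 18.5×20) is included at this height (area 370.00 mm²); the cube at (6.5, 14) does not reach this height (z outside [1.5, 5]); Subtracting the remaining from the first: none of the subtracted shapes is present at this height, so the 18.5×20 cube is unchanged — area = 370.00 mm². Overall, the cross-section is a single solid region. Net area = 370.00 mm².

370.00 mm²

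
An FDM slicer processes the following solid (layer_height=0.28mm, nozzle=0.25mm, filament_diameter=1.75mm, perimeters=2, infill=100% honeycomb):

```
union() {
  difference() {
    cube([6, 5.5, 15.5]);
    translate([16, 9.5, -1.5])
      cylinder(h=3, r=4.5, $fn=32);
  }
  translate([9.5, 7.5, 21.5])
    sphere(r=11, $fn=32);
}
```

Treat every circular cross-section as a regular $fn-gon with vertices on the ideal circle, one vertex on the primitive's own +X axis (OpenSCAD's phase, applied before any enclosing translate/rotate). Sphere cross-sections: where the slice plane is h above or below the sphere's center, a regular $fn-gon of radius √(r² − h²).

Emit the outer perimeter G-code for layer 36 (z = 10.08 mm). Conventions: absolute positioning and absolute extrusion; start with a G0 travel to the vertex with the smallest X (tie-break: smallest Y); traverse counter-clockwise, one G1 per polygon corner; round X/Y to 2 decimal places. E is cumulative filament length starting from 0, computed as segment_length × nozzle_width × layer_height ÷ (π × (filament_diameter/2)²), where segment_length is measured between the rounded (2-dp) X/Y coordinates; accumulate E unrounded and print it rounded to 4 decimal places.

At z = 10.08 mm: the cube (footprint 6×5.5) is included at this height; the cylinder at (16, 9.5) is absent (z outside [-1.5, 1.5]); Subtracting the remaining from the first: none of the subtracted shapes is present at this height, so the 6×5.5 cube is unchanged — 1 connected region; the sphere at (9.5, 7.5) is absent (|z−center|=11.420 > r=11); Taking the union: only that combined region is present, so the union is just that shape — 1 connected region. The outline is a single polygon with 4 vertices. Extrusion per mm of travel: 0.25 × 0.28 / (π × 0.875²) = 0.029103. Accumulating E over each segment gives final E = 0.6694.

G0 X0.00 Y0.00 Z10.08
G1 X6.00 Y0.00 E0.1746
G1 X6.00 Y5.50 E0.3347
G1 X0.00 Y5.50 E0.5093
G1 X0.00 Y0.00 E0.6694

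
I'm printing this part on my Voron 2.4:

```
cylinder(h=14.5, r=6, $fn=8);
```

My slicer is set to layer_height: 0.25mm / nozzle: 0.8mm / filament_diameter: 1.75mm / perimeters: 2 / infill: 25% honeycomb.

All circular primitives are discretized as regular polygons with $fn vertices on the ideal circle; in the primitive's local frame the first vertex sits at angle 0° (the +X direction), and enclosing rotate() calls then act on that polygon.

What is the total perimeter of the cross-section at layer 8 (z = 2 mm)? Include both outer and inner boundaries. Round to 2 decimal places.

At z = 2 mm: the r=6 cylinder contributes a regular 8-gon of circumradius 6 (perimeter = 2·8·6.000·sin(180°/8) = 36.74 mm). Overall, the cross-section is a single solid region. Total boundary length (outer) = 36.74 mm.

36.74 mm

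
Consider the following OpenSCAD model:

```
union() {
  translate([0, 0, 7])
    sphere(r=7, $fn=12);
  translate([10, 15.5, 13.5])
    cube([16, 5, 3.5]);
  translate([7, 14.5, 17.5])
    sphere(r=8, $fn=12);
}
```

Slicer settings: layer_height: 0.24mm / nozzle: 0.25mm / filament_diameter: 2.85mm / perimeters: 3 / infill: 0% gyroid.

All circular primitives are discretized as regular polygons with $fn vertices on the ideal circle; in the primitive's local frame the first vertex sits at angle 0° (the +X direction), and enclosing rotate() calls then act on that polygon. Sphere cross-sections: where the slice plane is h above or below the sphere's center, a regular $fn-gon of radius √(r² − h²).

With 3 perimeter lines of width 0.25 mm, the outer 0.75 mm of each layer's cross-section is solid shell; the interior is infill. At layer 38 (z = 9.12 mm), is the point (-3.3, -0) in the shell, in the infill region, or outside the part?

infill

At z = 9.12 mm: the r=7 sphere contributes a regular 12-gon of circumradius √(7²−2.12²) = 6.671; the cube at (10, 15.5) is not intersected at this z (z outside [13.5, 17]); the sphere at (7, 14.5) is absent (|z−center|=8.380 > r=8); Merging all regions: only the r=7 sphere is present, so the union is just that shape — 1 connected region. Overall, the cross-section is a single solid region. The nearest boundary edge runs (-5.78, 3.34)→(-6.67, 0.00); distance from the point to it = 3.26 mm. The point is inside the cross-section and 3.26 mm from the nearest boundary — more than the 0.75 mm shell width (3 × 0.25), so it's in the infill interior.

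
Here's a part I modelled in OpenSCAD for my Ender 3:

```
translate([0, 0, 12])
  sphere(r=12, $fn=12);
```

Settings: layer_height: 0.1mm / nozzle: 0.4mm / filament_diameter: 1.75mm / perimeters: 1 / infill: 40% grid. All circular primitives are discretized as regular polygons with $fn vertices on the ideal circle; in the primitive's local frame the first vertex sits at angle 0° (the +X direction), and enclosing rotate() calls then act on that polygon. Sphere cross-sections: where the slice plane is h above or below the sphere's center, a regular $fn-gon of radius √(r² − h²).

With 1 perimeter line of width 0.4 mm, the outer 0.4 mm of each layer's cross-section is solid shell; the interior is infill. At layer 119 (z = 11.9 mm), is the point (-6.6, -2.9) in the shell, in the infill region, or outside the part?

infill

At z = 11.9 mm: the r=12 sphere contributes a regular 12-gon of circumradius √(12²−0.1²) = 12.000. Overall, the cross-section is a single solid region. The nearest boundary edge runs (-12.00, 0.00)→(-10.39, -6.00); distance from the point to it = 4.47 mm. The point is inside the cross-section and 4.47 mm from the nearest boundary — more than the 0.4 mm shell width (1 × 0.4), so it's in the infill interior.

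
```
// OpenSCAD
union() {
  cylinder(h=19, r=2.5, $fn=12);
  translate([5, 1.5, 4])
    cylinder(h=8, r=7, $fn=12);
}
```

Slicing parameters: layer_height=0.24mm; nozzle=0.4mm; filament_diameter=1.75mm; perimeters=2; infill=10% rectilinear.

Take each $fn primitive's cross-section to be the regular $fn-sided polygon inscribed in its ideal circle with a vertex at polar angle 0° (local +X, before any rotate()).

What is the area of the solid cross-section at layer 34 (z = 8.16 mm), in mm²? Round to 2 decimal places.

149.41 mm²

At z = 8.16 mm: the r=2.5 cylinder gives a regular 12-gon of circumradius 2.5 (constant along its height) (area = (12/2)·2.500²·sin(360°/12) = 18.75 mm²); the r=7 cylinder at (5, 1.5) gives a regular 12-gon of circumradius 7 (constant along its height) (area = (12/2)·7.000²·sin(360°/12) = 147.00 mm²); Combining (union): the regions partially overlap — summed areas 165.75 mm² minus the doubly-counted overlap 16.34 mm² gives 149.41 mm² — area = 149.41 mm². Overall, the cross-section is a single solid region. Net area = 149.41 mm².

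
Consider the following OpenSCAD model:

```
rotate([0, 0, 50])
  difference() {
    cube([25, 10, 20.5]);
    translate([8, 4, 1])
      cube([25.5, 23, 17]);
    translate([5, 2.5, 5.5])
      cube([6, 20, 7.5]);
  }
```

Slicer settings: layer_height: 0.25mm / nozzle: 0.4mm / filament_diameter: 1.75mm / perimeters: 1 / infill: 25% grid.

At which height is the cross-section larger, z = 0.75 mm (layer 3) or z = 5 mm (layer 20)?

layer 3 (z = 0.75 mm)

Layer 3 (z = 0.75): the 25×10 cube contributes its full rectangle (area 250.00 mm²); the cube at (8, 4) does not reach this height (z outside [1, 18]); the cube at (5, 2.5) is not intersected at this z (z outside [5.5, 13]); Subtracting the remaining from the first: none of the subtracted shapes is present at this height, so the 25×10 cube is unchanged — area = 250.00 mm²; (rotated 50° about Z; rotation is an isometry so areas/perimeters/island counts are preserved). So its area = 250.00 mm². Layer 20 (z = 5): the 25×10 cube contributes its full rectangle (area 250.00 mm²); the 25.5×23 cube at (8, 4) contributes its full rectangle (area 586.50 mm²); the cube at (5, 2.5) is not intersected at this z (z outside [5.5, 13]); After the difference (first − rest): starting from the 25×10 cube (250.00 mm²), the 25.5×23 cube at (8, 4) partially overlaps it — only the 102.00 mm² overlap (of its 586.50 mm²) is removed, clipping the outline — area = 148.00 mm²; (whole slice rotated 50° about Z — lengths, areas and connectivity unchanged). So its area = 148.00 mm². Layer 3 is larger (250.00 vs 148.00 mm²).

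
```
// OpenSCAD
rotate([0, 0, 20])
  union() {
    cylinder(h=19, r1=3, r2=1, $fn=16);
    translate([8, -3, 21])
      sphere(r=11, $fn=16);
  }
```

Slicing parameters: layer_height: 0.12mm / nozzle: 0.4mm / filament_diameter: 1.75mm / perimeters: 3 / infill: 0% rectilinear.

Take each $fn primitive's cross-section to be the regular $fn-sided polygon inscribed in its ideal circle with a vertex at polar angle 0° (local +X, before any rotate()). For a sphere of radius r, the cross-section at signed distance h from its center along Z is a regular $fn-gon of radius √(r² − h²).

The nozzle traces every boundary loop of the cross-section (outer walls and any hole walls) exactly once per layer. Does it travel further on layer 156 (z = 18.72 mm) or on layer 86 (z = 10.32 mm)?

layer 156 (z = 18.72 mm)

Layer 156 (z = 18.72): the cone: at t=0.985 of its height the radius interpolates to r₁+(r₂−r₁)t = 1.029, giving a regular 16-gon of that circumradius (perimeter = 2·16·1.029·sin(180°/16) = 6.43 mm); the r=11 sphere at (8, -3) slices to a regular 16-gon of circumradius 10.761 (√(r²−h²) with h=2.28 from center) (perimeter = 2·16·10.761·sin(180°/16) = 67.18 mm); Taking the union: the cone lies entirely inside the r=11 sphere at (8, -3), so the union is just the r=11 sphere at (8, -3) — boundary = 67.18 mm; (whole slice rotated 20° about Z — lengths, areas and connectivity unchanged). So its perimeter = 67.18 mm. Layer 86 (z = 10.32): the cone contributes a regular 16-gon of circumradius 1.914 (interpolated between r1=3 and r2=1 at t=0.543) (perimeter = 2·16·1.914·sin(180°/16) = 11.95 mm); the sphere at (8, -3): section is a regular 16-gon, circumradius = √(r²−h²) = √(11²−10.68²) = 2.634 (perimeter = 2·16·2.634·sin(180°/16) = 16.44 mm); Combining (union): the 2 present regions are separate (no shared area or edge), so areas and boundary lengths simply add and each stays a separate island — boundary = 28.39 mm; (whole slice rotated 20° about Z — lengths, areas and connectivity unchanged). So its perimeter = 28.39 mm. Layer 156 is larger (67.18 vs 28.39 mm).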